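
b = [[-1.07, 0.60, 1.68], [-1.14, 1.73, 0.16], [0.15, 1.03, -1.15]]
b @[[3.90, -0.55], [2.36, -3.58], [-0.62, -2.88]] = [[-3.8, -6.40],[-0.46, -6.03],[3.73, -0.46]]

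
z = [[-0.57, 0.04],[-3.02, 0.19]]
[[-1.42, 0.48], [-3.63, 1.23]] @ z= [[-0.64,0.03], [-1.65,0.09]]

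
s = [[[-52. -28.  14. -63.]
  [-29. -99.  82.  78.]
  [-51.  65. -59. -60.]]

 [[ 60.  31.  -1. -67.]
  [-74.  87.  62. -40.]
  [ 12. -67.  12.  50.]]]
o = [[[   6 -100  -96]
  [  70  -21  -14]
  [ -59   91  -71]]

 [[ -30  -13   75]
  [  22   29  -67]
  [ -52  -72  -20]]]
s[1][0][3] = -67.0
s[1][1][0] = -74.0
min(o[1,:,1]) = -72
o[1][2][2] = -20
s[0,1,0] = -29.0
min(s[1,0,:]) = -67.0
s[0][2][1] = 65.0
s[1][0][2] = -1.0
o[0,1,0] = 70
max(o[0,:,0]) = 70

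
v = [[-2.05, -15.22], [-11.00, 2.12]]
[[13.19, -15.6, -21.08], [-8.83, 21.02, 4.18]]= v @ [[0.62,-1.67,-0.11], [-0.95,1.25,1.4]]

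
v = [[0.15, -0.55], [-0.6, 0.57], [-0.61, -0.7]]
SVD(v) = [[0.52,0.18],[-0.54,-0.7],[0.67,-0.70]] @ diag([1.0570795742537313, 0.8686672399115499]) @ [[-0.01, -1.0], [1.00, -0.01]]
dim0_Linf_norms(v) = [0.61, 0.7]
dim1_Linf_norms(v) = [0.55, 0.6, 0.7]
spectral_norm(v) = 1.06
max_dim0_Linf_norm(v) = 0.7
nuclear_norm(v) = 1.93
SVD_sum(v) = [[-0.0, -0.55], [0.0, 0.57], [-0.0, -0.7]] + [[0.15, -0.00],[-0.6, 0.00],[-0.61, 0.00]]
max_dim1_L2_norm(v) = 0.93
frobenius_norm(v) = 1.37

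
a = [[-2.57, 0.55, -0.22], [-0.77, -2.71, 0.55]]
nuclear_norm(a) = 5.51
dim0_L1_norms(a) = [3.34, 3.26, 0.77]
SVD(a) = [[0.26,0.97], [0.97,-0.26]] @ diag([2.887423333716601, 2.6187948548729265]) @ [[-0.49, -0.86, 0.16],[-0.87, 0.47, -0.14]]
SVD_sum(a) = [[-0.36, -0.64, 0.12], [-1.36, -2.39, 0.46]] + [[-2.21, 1.19, -0.34], [0.59, -0.32, 0.09]]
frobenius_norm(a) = 3.90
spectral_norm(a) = 2.89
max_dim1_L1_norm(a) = 4.03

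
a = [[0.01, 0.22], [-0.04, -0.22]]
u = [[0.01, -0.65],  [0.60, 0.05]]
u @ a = [[0.03, 0.15], [0.0, 0.12]]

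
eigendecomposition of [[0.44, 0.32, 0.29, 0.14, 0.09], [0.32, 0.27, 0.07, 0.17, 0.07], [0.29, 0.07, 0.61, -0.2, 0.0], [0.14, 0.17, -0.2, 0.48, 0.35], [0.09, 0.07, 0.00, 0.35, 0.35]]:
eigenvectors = [[-0.6, -0.26, 0.34, 0.62, -0.27], [-0.44, -0.03, 0.51, -0.46, 0.58], [-0.29, -0.72, -0.49, -0.37, -0.12], [-0.46, 0.55, -0.10, -0.4, -0.56], [-0.39, 0.32, -0.61, 0.32, 0.52]]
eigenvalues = [0.99, 0.87, 0.3, -0.01, 0.0]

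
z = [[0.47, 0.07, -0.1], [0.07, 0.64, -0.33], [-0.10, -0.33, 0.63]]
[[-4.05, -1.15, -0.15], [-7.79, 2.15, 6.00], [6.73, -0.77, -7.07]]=z@[[-6.22, -2.96, -3.00], [-8.9, 3.85, 5.03], [5.03, 0.33, -9.06]]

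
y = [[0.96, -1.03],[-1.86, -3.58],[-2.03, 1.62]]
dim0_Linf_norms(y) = [2.03, 3.58]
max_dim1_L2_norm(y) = 4.03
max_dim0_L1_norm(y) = 6.23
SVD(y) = [[-0.18,  0.43], [-0.95,  -0.30], [0.25,  -0.85]] @ diag([4.142094562921041, 2.8012234169769377]) @ [[0.27,0.96], [0.96,-0.27]]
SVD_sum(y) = [[-0.2, -0.71], [-1.05, -3.8], [0.27, 0.99]] + [[1.16, -0.32], [-0.81, 0.22], [-2.30, 0.63]]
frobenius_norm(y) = 5.00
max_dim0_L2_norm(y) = 4.06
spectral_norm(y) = 4.14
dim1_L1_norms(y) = [1.99, 5.44, 3.65]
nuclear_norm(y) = 6.94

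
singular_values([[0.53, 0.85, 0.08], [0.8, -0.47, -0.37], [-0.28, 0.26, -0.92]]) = [1.01, 1.0, 0.99]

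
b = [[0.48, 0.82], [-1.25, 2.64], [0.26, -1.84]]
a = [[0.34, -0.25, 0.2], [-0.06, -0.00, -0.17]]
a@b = [[0.53, -0.75],[-0.07, 0.26]]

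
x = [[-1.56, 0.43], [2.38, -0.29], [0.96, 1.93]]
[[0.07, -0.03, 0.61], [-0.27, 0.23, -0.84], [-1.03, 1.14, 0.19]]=x @[[-0.17,0.16,-0.32], [-0.45,0.51,0.26]]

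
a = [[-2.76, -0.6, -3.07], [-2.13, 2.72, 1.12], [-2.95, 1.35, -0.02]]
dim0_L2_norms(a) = [4.57, 3.1, 3.27]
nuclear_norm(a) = 9.44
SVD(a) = [[-0.59,0.75,-0.30], [-0.52,-0.64,-0.57], [-0.62,-0.18,0.77]] @ diag([5.089706245350368, 3.870552807686141, 0.48094833293647166]) @ [[0.9,-0.37,0.24], [-0.05,-0.63,-0.78], [-0.44,-0.69,0.58]]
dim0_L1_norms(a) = [7.84, 4.67, 4.21]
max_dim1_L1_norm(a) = 6.43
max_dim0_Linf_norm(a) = 3.07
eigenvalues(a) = [-4.65, 4.1, 0.5]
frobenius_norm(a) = 6.41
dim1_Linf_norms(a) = [3.07, 2.72, 2.95]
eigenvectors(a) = [[0.85, 0.29, -0.42], [0.17, -0.83, -0.7], [0.49, -0.48, 0.58]]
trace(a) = -0.06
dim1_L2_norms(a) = [4.17, 3.63, 3.24]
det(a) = -9.47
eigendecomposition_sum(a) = [[-3.37, 0.14, -2.27],[-0.68, 0.03, -0.46],[-1.95, 0.08, -1.31]] + [[0.54, -0.86, -0.64], [-1.57, 2.49, 1.85], [-0.9, 1.43, 1.06]] + [[0.07, 0.12, -0.16], [0.12, 0.20, -0.27], [-0.1, -0.17, 0.23]]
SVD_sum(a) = [[-2.68, 1.12, -0.72], [-2.37, 0.99, -0.64], [-2.82, 1.18, -0.76]] + [[-0.15, -1.82, -2.26], [0.12, 1.54, 1.92], [0.03, 0.43, 0.53]] + [[0.06, 0.10, -0.08], [0.12, 0.19, -0.16], [-0.16, -0.25, 0.21]]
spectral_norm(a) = 5.09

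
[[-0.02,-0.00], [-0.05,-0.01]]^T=[[-0.02,-0.05], [-0.0,-0.01]]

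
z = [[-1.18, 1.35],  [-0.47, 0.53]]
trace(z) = -0.65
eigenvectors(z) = [[-0.93, -0.76], [-0.37, -0.65]]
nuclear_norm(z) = 1.93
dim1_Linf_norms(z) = [1.35, 0.53]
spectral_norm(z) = 1.93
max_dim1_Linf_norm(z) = 1.35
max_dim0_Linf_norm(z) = 1.35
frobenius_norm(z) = 1.93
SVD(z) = [[-0.93,-0.37], [-0.37,0.93]] @ diag([1.927868698679651, 0.0047202384717551045]) @ [[0.66, -0.75], [-0.75, -0.66]]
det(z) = 0.01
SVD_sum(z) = [[-1.18, 1.35],[-0.47, 0.53]] + [[0.0, 0.0], [-0.0, -0.0]]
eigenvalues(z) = [-0.64, -0.01]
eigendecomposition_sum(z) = [[-1.19, 1.38],[-0.48, 0.56]] + [[0.01, -0.03],[0.01, -0.03]]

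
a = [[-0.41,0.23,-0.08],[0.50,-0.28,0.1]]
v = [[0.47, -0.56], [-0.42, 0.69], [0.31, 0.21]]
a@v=[[-0.31, 0.37], [0.38, -0.45]]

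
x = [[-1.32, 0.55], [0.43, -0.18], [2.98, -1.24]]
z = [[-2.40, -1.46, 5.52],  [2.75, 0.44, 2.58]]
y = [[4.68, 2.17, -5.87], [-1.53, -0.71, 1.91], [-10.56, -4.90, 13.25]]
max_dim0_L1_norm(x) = 4.73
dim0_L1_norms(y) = [16.77, 7.78, 21.03]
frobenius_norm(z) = 7.26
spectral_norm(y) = 19.46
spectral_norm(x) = 3.56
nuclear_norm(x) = 3.56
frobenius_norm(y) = 19.46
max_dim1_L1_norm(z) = 9.38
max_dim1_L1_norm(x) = 4.22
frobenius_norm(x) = 3.56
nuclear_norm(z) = 9.88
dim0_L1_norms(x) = [4.73, 1.97]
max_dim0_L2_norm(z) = 6.09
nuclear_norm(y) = 19.47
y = x @ z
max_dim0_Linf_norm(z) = 5.52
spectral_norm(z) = 6.34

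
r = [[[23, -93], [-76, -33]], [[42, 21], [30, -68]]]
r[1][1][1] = -68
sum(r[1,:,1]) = -47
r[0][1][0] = -76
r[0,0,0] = 23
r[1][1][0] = 30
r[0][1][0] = -76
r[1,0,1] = 21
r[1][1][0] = 30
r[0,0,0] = 23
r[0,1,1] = -33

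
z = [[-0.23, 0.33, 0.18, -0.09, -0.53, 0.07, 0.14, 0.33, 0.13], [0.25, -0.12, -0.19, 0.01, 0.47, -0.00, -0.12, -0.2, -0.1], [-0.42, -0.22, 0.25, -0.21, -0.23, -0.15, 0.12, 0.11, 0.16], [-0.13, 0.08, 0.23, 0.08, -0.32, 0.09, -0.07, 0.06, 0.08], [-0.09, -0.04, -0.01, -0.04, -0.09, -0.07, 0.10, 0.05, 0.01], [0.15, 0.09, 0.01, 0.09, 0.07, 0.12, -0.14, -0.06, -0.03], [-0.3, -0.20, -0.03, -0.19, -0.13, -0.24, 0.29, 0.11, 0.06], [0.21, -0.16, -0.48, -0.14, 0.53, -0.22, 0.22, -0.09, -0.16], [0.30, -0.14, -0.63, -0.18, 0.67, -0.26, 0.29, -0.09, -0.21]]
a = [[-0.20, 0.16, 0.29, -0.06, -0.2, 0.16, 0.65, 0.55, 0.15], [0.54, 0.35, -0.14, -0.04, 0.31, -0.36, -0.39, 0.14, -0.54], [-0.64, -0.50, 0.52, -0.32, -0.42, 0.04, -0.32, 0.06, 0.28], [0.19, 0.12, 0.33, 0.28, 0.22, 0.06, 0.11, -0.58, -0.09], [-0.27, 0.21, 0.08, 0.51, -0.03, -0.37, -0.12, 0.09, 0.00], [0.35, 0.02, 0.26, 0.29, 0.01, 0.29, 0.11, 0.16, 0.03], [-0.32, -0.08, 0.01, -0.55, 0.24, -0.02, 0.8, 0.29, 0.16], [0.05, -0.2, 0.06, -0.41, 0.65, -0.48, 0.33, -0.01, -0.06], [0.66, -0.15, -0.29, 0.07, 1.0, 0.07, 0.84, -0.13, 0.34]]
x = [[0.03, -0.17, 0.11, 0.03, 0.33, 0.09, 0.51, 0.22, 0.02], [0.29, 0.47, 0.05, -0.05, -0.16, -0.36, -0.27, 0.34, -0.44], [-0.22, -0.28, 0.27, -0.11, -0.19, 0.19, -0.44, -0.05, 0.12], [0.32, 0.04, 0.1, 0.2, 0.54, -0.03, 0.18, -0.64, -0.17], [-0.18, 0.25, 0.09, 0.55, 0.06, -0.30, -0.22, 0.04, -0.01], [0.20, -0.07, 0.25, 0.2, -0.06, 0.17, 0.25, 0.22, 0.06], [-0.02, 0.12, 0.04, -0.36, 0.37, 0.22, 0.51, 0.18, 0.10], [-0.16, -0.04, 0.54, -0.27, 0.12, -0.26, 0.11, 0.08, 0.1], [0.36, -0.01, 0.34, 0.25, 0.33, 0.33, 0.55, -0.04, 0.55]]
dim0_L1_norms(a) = [3.22, 1.79, 1.98, 2.53, 3.08, 1.85, 3.67, 2.01, 1.65]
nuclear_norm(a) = 7.56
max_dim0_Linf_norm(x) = 0.64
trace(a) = 2.34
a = z + x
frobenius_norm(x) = 2.42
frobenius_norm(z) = 2.02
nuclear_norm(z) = 3.32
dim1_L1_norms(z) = [2.03, 1.46, 1.87, 1.14, 0.5, 0.76, 1.55, 2.21, 2.77]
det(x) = 0.00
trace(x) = 2.34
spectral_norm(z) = 1.72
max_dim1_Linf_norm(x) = 0.64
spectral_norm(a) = 1.95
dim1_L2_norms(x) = [0.68, 0.92, 0.7, 0.96, 0.74, 0.54, 0.8, 0.71, 1.06]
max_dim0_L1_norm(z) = 3.04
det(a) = -0.00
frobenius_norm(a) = 3.11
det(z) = 0.00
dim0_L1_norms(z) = [2.08, 1.38, 2.01, 1.03, 3.04, 1.22, 1.49, 1.1, 0.94]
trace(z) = 0.00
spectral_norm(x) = 1.53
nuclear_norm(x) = 6.22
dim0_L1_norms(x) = [1.78, 1.45, 1.79, 2.02, 2.16, 1.95, 3.04, 1.81, 1.57]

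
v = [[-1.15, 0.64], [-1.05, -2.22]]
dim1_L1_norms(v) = [1.79, 3.27]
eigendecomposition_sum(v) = [[(-0.57+1.04j), 0.32+0.87j], [-0.53-1.42j, (-1.11-0.42j)]] + [[(-0.57-1.04j), 0.32-0.87j], [-0.53+1.42j, (-1.11+0.42j)]]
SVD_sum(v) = [[0.05, 0.11], [-0.99, -2.25]] + [[-1.2, 0.53], [-0.06, 0.03]]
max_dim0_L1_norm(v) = 2.86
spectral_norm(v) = 2.46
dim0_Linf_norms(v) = [1.15, 2.22]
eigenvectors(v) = [[(-0.4-0.47j), -0.40+0.47j], [0.79+0.00j, (0.79-0j)]]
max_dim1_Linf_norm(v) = 2.22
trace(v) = -3.37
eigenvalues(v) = [(-1.68+0.62j), (-1.68-0.62j)]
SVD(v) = [[-0.05,1.0], [1.00,0.05]] @ diag([2.4579376917133198, 1.3120755708628218]) @ [[-0.4, -0.91], [-0.91, 0.4]]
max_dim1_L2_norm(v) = 2.46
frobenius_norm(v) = 2.79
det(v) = 3.23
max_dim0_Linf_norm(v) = 2.22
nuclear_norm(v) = 3.77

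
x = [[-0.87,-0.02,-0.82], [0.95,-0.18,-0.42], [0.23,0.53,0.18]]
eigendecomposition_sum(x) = [[(-0.72+0j), 0.23+0.00j, -0.40-0.00j], [0.71-0.00j, -0.23-0.00j, (0.4+0j)], [(-0.17+0j), (0.05+0j), -0.10-0.00j]] + [[(-0.07+0.13j), (-0.13+0.1j), (-0.21-0.12j)],[0.12+0.25j, (0.02+0.3j), (-0.41+0.19j)],[0.20-0.09j, 0.24-0.01j, 0.14+0.33j]] + [[(-0.07-0.13j), (-0.13-0.1j), (-0.21+0.12j)], [0.12-0.25j, (0.02-0.3j), (-0.41-0.19j)], [(0.2+0.09j), 0.24+0.01j, (0.14-0.33j)]]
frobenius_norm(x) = 1.71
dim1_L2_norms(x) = [1.2, 1.05, 0.61]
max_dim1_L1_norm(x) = 1.71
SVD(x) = [[-0.81, -0.48, 0.34], [0.54, -0.83, 0.13], [0.21, 0.29, 0.93]] @ diag([1.3581748749950353, 0.9047704803912098, 0.49391435162878367]) @ [[0.94, 0.02, 0.35], [-0.34, 0.35, 0.88], [0.10, 0.94, -0.33]]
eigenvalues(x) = [(-1.05+0j), (0.09+0.76j), (0.09-0.76j)]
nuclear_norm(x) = 2.76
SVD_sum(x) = [[-1.03, -0.03, -0.39], [0.69, 0.02, 0.26], [0.27, 0.01, 0.10]] + [[0.15,  -0.15,  -0.38], [0.25,  -0.26,  -0.66], [-0.09,  0.09,  0.23]] + [[0.02, 0.16, -0.06], [0.01, 0.06, -0.02], [0.05, 0.43, -0.15]]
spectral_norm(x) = 1.36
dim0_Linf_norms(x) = [0.95, 0.53, 0.82]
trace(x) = -0.87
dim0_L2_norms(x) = [1.31, 0.56, 0.94]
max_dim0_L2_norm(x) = 1.31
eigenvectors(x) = [[-0.70+0.00j, (-0.22-0.32j), -0.22+0.32j], [(0.69+0j), -0.72+0.00j, (-0.72-0j)], [(-0.17+0j), -0.03+0.57j, -0.03-0.57j]]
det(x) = -0.61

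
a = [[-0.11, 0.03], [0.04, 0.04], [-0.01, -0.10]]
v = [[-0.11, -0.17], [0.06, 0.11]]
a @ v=[[0.01, 0.02], [-0.00, -0.00], [-0.0, -0.01]]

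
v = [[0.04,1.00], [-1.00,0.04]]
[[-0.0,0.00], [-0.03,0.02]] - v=[[-0.04, -1.00], [0.97, -0.02]]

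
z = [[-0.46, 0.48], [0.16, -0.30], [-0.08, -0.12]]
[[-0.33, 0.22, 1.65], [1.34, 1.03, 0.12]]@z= [[0.06, -0.42], [-0.46, 0.32]]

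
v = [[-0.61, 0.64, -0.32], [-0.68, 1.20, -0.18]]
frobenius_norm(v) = 1.68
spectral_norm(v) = 1.66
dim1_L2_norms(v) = [0.94, 1.39]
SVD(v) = [[-0.55,  -0.83], [-0.83,  0.55]] @ diag([1.6602756542359198, 0.24976939754799365]) @ [[0.54, -0.82, 0.2], [0.53, 0.52, 0.67]]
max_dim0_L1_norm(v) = 1.84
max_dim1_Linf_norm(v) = 1.2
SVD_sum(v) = [[-0.50, 0.75, -0.18], [-0.75, 1.13, -0.27]] + [[-0.11, -0.11, -0.14], [0.07, 0.07, 0.09]]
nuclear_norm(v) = 1.91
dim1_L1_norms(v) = [1.57, 2.06]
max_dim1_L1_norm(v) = 2.06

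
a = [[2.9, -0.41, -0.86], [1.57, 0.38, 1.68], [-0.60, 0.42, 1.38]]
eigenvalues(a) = [0.0, 2.95, 1.71]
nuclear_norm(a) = 5.78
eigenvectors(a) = [[-0.06, -0.89, 0.47], [-0.96, -0.39, 0.85], [0.27, 0.24, 0.24]]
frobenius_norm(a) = 4.15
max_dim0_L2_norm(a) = 3.35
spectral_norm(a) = 3.38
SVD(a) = [[-0.89, 0.19, 0.41],[-0.38, -0.81, -0.45],[0.24, -0.55, 0.8]] @ diag([3.3784096708220863, 2.4034445189456357, 0.001593877656341805]) @ [[-0.99, 0.10, 0.14],[-0.16, -0.26, -0.95],[-0.06, -0.96, 0.27]]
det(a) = 0.01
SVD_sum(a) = [[2.97, -0.29, -0.42], [1.26, -0.12, -0.18], [-0.81, 0.08, 0.11]] + [[-0.07, -0.12, -0.44], [0.31, 0.50, 1.86], [0.21, 0.34, 1.27]] + [[-0.0, -0.0, 0.0], [0.0, 0.00, -0.0], [-0.0, -0.00, 0.0]]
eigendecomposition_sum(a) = [[-0.00,  0.0,  -0.0], [-0.0,  0.00,  -0.0], [0.0,  -0.00,  0.00]] + [[2.68,  -0.81,  -2.34], [1.17,  -0.35,  -1.02], [-0.71,  0.22,  0.62]] + [[0.22, 0.4, 1.48], [0.4, 0.73, 2.71], [0.11, 0.21, 0.76]]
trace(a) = 4.66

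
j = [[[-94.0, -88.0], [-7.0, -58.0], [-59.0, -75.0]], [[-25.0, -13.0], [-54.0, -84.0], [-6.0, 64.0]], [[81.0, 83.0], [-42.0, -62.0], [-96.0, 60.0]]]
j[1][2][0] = -6.0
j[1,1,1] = -84.0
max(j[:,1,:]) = -7.0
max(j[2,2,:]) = 60.0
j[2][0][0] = 81.0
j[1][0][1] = -13.0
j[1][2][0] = -6.0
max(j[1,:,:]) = 64.0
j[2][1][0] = -42.0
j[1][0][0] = -25.0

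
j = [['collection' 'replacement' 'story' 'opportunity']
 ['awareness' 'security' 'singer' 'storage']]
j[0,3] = 'opportunity'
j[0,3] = 'opportunity'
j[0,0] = 'collection'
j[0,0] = 'collection'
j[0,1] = 'replacement'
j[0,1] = 'replacement'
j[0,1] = 'replacement'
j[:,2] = ['story', 'singer']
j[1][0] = 'awareness'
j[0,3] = 'opportunity'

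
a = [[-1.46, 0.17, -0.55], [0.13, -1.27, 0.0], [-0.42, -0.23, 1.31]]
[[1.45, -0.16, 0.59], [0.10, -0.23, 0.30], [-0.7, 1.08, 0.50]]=a @ [[-0.71, -0.17, -0.5], [-0.15, 0.16, -0.29], [-0.79, 0.80, 0.17]]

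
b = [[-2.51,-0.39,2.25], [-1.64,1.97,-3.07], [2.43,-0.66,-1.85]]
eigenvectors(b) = [[0.16, -0.72, 0.42], [-0.96, 0.14, 0.78], [0.21, 0.68, 0.46]]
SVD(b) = [[-0.69, -0.24, 0.68], [0.44, -0.89, 0.14], [0.57, 0.40, 0.72]] @ diag([4.700932449161221, 3.8562424885779873, 0.5511152127358916]) @ [[0.51, 0.16, -0.84],[0.78, -0.5, 0.38],[-0.36, -0.85, -0.38]]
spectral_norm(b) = 4.70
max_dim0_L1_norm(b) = 7.17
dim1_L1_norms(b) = [5.15, 6.68, 4.94]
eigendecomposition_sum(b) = [[0.27, -0.36, 0.35], [-1.63, 2.17, -2.17], [0.36, -0.48, 0.48]] + [[-2.51,0.07,2.16], [0.48,-0.01,-0.42], [2.37,-0.06,-2.04]] + [[-0.27,-0.1,-0.26], [-0.50,-0.19,-0.49], [-0.30,-0.11,-0.29]]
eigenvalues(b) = [2.92, -4.56, -0.75]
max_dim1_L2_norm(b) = 4.0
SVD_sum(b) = [[-1.66,-0.52,2.74], [1.06,0.33,-1.74], [1.38,0.43,-2.28]] + [[-0.71, 0.45, -0.35], [-2.67, 1.7, -1.3], [1.19, -0.76, 0.58]] + [[-0.13, -0.32, -0.14], [-0.03, -0.06, -0.03], [-0.14, -0.34, -0.15]]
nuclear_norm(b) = 9.11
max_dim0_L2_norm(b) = 4.23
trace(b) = -2.39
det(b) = 9.99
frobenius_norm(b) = 6.11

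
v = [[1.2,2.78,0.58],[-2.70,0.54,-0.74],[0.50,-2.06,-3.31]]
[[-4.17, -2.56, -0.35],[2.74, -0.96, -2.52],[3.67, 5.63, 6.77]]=v@[[-1.01, 0.47, 1.31], [-0.92, -0.9, -0.35], [-0.69, -1.07, -1.63]]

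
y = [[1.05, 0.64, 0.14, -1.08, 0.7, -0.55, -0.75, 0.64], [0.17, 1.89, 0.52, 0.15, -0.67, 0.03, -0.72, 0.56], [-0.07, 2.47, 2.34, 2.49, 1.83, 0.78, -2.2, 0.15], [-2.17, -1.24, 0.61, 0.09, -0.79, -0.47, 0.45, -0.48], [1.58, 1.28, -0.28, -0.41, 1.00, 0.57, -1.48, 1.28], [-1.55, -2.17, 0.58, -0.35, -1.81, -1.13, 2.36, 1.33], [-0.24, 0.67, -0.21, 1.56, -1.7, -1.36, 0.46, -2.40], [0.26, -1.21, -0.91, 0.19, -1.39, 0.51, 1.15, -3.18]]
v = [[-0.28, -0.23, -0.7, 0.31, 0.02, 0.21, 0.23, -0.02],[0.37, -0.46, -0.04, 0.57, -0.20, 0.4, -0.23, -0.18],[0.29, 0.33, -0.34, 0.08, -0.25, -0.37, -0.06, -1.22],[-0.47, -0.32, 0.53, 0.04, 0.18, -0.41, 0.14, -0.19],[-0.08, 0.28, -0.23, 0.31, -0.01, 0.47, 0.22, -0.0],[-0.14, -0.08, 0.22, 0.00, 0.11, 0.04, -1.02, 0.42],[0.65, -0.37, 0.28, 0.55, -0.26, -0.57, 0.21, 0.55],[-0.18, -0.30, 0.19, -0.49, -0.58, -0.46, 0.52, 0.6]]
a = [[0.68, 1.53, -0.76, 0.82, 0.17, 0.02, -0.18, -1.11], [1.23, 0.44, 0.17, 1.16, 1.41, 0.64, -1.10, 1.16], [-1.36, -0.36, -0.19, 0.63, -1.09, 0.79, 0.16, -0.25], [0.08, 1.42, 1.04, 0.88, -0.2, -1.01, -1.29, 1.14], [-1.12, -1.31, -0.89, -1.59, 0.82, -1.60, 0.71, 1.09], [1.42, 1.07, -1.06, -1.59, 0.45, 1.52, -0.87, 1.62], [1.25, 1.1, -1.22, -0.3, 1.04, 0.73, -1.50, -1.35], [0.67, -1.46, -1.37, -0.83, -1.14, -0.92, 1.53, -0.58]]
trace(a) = 2.07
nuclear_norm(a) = 20.62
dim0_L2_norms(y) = [3.3, 4.46, 2.72, 3.19, 3.74, 2.2, 3.93, 4.5]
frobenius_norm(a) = 8.34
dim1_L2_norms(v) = [0.9, 0.98, 1.42, 0.93, 0.71, 1.14, 1.3, 1.26]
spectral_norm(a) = 5.33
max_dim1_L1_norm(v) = 3.44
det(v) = 0.31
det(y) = -168.61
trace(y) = 2.52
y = v @ a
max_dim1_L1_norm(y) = 12.33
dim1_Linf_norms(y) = [1.08, 1.89, 2.49, 2.17, 1.58, 2.36, 2.4, 3.18]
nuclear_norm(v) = 7.96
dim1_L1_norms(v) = [2.0, 2.45, 2.94, 2.28, 1.6, 2.03, 3.44, 3.32]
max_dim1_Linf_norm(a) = 1.62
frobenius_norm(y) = 10.14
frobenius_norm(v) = 3.12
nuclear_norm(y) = 22.27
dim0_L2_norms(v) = [1.0, 0.89, 1.05, 1.03, 0.74, 1.13, 1.24, 1.55]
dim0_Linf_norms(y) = [2.17, 2.47, 2.34, 2.49, 1.83, 1.36, 2.36, 3.18]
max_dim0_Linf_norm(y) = 3.18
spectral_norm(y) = 7.34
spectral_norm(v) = 1.78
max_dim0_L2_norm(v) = 1.55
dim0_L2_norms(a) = [3.02, 3.3, 2.65, 3.0, 2.55, 2.88, 2.96, 3.15]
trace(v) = -0.20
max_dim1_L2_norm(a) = 3.56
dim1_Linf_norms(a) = [1.53, 1.41, 1.36, 1.42, 1.6, 1.62, 1.5, 1.53]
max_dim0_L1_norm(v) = 3.18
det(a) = -530.58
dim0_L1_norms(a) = [7.81, 8.69, 6.7, 7.8, 6.32, 7.23, 7.34, 8.3]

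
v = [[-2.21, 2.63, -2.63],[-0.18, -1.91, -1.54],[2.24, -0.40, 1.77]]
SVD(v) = [[-0.85, 0.24, 0.48], [-0.04, -0.92, 0.40], [0.53, 0.32, 0.79]] @ diag([5.0403210412478865, 2.648773198961105, 0.8121972307384218]) @ [[0.61, -0.47, 0.64],  [0.13, 0.85, 0.50],  [0.78, 0.23, -0.58]]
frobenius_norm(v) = 5.75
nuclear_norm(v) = 8.50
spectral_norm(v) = 5.04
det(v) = -10.84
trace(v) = -2.35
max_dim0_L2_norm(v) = 3.52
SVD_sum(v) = [[-2.59, 2.0, -2.73], [-0.12, 0.09, -0.13], [1.63, -1.26, 1.72]] + [[0.08, 0.55, 0.32], [-0.31, -2.08, -1.22], [0.11, 0.71, 0.42]] + [[0.30, 0.09, -0.22], [0.25, 0.07, -0.19], [0.5, 0.14, -0.37]]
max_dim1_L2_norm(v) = 4.33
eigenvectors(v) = [[(-0.73+0j), (-0.73-0j), (-0.72+0j)], [-0.29-0.08j, (-0.29+0.08j), (0.56+0j)], [0.39+0.47j, 0.39-0.47j, 0.40+0.00j]]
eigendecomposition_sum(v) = [[-0.74+0.81j, (0.13+0.83j), (-1.5+0.3j)], [-0.37+0.24j, -0.03+0.34j, -0.62-0.04j], [(0.92+0.04j), (0.46-0.52j), 0.99+0.81j]] + [[(-0.74-0.81j),0.13-0.83j,-1.50-0.30j], [(-0.37-0.24j),-0.03-0.34j,-0.62+0.04j], [(0.92-0.04j),0.46+0.52j,(0.99-0.81j)]] + [[(-0.73+0j), 2.37-0.00j, 0.38+0.00j],[0.57-0.00j, (-1.84+0j), (-0.29-0j)],[(0.41-0j), (-1.33+0j), (-0.21-0j)]]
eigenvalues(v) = [(0.22+1.96j), (0.22-1.96j), (-2.79+0j)]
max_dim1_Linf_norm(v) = 2.63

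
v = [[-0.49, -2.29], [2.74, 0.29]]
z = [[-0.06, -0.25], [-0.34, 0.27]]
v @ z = [[0.81,  -0.50], [-0.26,  -0.61]]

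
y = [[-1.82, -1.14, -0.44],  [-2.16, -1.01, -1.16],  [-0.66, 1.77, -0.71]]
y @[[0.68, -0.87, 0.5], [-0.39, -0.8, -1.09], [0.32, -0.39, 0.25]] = [[-0.93,2.67,0.22], [-1.45,3.14,-0.27], [-1.37,-0.56,-2.44]]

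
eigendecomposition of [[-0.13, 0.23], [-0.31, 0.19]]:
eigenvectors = [[-0.39+0.52j, -0.39-0.52j], [(-0.76+0j), -0.76-0.00j]]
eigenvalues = [(0.03+0.21j), (0.03-0.21j)]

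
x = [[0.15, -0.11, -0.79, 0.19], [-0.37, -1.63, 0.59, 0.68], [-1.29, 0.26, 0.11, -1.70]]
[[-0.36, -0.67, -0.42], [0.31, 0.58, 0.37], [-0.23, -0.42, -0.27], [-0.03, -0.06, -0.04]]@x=[[0.74, 1.02, -0.16, 0.19], [-0.65, -0.88, 0.14, -0.18], [0.47, 0.64, -0.10, 0.13], [0.07, 0.09, -0.02, 0.02]]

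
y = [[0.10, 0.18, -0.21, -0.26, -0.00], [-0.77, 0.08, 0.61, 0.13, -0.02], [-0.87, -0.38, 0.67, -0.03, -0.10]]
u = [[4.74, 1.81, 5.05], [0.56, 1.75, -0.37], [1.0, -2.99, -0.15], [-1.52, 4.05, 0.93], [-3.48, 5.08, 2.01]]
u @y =[[-5.31, -0.92, 3.49, -1.15, -0.54], [-0.97, 0.38, 0.7, 0.09, 0.00], [2.53, -0.00, -2.13, -0.64, 0.07], [-4.08, -0.3, 3.41, 0.89, -0.17], [-6.01, -0.98, 5.18, 1.5, -0.3]]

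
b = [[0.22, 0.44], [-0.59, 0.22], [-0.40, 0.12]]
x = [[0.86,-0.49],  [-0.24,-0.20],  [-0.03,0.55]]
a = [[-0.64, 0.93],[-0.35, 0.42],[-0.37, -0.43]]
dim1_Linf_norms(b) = [0.44, 0.59, 0.4]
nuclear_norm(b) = 1.25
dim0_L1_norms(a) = [1.36, 1.78]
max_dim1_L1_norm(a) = 1.57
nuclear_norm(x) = 1.58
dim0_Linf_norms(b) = [0.59, 0.44]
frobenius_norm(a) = 1.38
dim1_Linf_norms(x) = [0.86, 0.24, 0.55]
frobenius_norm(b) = 0.90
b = x + a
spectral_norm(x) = 1.05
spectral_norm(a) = 1.26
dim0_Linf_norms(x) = [0.86, 0.55]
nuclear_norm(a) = 1.81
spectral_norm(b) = 0.76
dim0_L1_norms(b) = [1.21, 0.78]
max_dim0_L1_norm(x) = 1.24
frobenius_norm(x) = 1.18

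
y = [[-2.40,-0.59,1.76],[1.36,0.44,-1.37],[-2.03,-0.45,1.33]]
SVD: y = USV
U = [[-0.69, -0.13, -0.71], [0.45, -0.85, -0.28], [-0.56, -0.51, 0.65]]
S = [4.37, 0.33, 0.0]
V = [[0.78, 0.20, -0.59],  [0.62, -0.20, 0.76],  [-0.03, 0.96, 0.28]]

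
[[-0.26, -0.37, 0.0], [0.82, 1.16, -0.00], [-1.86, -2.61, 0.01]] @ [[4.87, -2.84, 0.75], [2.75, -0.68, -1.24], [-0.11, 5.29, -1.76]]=[[-2.28, 0.99, 0.26], [7.18, -3.12, -0.82], [-16.24, 7.11, 1.82]]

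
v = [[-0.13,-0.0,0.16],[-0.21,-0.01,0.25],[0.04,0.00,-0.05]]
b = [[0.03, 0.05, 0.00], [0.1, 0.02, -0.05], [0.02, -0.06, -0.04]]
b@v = [[-0.01, -0.00, 0.02], [-0.02, -0.0, 0.02], [0.01, 0.00, -0.01]]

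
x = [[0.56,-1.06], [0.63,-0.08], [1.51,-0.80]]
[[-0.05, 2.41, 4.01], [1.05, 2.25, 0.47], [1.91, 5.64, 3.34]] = x @ [[1.79,3.52,0.29], [0.99,-0.41,-3.63]]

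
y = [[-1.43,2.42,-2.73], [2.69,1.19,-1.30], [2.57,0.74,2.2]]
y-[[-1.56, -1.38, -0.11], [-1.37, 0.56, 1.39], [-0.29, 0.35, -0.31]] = [[0.13, 3.80, -2.62], [4.06, 0.63, -2.69], [2.86, 0.39, 2.51]]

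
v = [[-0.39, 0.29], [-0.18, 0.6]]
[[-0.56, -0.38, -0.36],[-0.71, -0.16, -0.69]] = v @ [[0.73, 0.98, 0.09], [-0.96, 0.02, -1.13]]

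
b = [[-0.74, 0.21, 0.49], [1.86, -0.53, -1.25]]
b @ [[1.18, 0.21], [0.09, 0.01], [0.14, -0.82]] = [[-0.79, -0.56], [1.97, 1.41]]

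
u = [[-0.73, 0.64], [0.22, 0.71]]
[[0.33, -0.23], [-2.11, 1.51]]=u @ [[-2.41,1.72], [-2.23,1.6]]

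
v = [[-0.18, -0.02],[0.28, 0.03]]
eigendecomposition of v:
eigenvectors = [[-0.54,0.11], [0.84,-0.99]]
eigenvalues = [-0.15, -0.0]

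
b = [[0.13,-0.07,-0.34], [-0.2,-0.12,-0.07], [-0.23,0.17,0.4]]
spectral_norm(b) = 0.61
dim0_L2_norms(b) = [0.33, 0.22, 0.53]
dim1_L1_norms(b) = [0.54, 0.39, 0.8]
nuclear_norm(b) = 0.92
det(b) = 0.01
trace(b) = 0.41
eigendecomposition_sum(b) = [[0.19+0.00j,-0.09-0.00j,(-0.3-0j)], [-0.03+0.00j,0.01+0.00j,(0.04+0j)], [-0.25+0.00j,(0.12+0j),(0.39+0j)]] + [[-0.03+0.03j, 0.01+0.02j, -0.02+0.02j], [-0.09-0.08j, (-0.07+0.02j), (-0.06-0.07j)], [(0.01+0.05j), (0.03+0.01j), 0.03j]] + [[(-0.03-0.03j), (0.01-0.02j), -0.02-0.02j], [-0.09+0.08j, -0.07-0.02j, (-0.06+0.07j)], [0.01-0.05j, (0.03-0.01j), 0.00-0.03j]]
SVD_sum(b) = [[0.15, -0.11, -0.31], [0.0, -0.00, -0.01], [-0.21, 0.14, 0.42]] + [[-0.01, -0.0, -0.00], [-0.21, -0.11, -0.06], [-0.01, -0.01, -0.00]] + [[-0.02, 0.04, -0.02], [0.00, -0.00, 0.00], [-0.01, 0.03, -0.02]]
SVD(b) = [[-0.6, -0.04, 0.8], [-0.02, -1.0, -0.06], [0.8, -0.05, 0.6]] @ diag([0.6123764748826882, 0.24377176376067317, 0.06379953137181626]) @ [[-0.42, 0.29, 0.86], [0.85, 0.47, 0.26], [-0.32, 0.83, -0.45]]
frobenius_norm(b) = 0.66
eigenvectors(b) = [[(0.6+0j), (0.03+0.32j), 0.03-0.32j], [-0.09+0.00j, (-0.88+0j), (-0.88-0j)], [(-0.8+0j), (0.28+0.2j), 0.28-0.20j]]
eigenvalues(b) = [(0.59+0j), (-0.09+0.09j), (-0.09-0.09j)]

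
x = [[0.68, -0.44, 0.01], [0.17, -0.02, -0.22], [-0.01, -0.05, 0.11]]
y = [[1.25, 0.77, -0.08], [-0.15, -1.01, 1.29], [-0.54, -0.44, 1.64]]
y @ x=[[0.98, -0.56, -0.17],[-0.29, 0.02, 0.36],[-0.46, 0.16, 0.27]]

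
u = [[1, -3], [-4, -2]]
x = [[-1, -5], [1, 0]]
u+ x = [[0, -8], [-3, -2]]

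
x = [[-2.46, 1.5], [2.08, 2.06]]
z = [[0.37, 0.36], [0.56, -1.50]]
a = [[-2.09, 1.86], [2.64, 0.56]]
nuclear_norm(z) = 2.08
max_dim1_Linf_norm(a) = 2.64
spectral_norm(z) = 1.62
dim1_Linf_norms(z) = [0.37, 1.5]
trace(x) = -0.40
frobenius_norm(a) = 3.89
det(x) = -8.19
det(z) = -0.76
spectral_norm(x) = 3.24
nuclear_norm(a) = 5.22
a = x + z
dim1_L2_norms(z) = [0.52, 1.6]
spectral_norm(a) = 3.47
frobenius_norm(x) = 4.11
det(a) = -6.08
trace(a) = -1.53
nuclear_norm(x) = 5.77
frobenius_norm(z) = 1.68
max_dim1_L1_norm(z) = 2.06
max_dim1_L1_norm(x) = 4.14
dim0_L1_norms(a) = [4.73, 2.42]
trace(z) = -1.13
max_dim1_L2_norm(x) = 2.93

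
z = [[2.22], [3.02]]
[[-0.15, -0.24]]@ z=[[-1.06]]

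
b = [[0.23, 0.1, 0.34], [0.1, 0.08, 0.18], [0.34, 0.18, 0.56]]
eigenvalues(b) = [0.83, 0.03, 0.01]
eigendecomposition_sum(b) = [[0.21, 0.11, 0.35], [0.11, 0.06, 0.18], [0.35, 0.18, 0.56]] + [[0.01, -0.01, -0.00], [-0.01, 0.02, 0.00], [-0.00, 0.0, 0.00]] + [[0.00, 0.00, -0.00], [0.0, 0.0, -0.00], [-0.0, -0.00, 0.0]]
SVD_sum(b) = [[0.21,0.11,0.35], [0.11,0.06,0.18], [0.35,0.18,0.56]] + [[0.01, -0.01, -0.00], [-0.01, 0.02, 0.0], [-0.00, 0.00, 0.00]] + [[0.0, 0.0, -0.0], [0.00, 0.0, -0.00], [-0.00, -0.00, 0.00]]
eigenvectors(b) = [[-0.51, -0.62, -0.60], [-0.26, 0.78, -0.57], [-0.82, 0.13, 0.56]]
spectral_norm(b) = 0.83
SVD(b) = [[-0.51, 0.62, -0.60], [-0.26, -0.78, -0.57], [-0.82, -0.13, 0.56]] @ diag([0.8293592309450414, 0.03121602566419822, 0.00942474339076039]) @ [[-0.51, -0.26, -0.82], [0.62, -0.78, -0.13], [-0.6, -0.57, 0.56]]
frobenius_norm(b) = 0.83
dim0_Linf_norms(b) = [0.34, 0.18, 0.56]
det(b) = 0.00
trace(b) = 0.87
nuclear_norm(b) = 0.87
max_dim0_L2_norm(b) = 0.68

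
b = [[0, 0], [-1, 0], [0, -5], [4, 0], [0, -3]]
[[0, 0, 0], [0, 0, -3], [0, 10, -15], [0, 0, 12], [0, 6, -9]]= b@[[0, 0, 3], [0, -2, 3]]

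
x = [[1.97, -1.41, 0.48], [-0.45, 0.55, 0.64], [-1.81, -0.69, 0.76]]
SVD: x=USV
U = [[-0.81, 0.56, 0.19], [0.23, 0.0, 0.97], [0.55, 0.83, -0.13]]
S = [2.83, 1.68, 0.73]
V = [[-0.95, 0.31, 0.06],[-0.23, -0.81, 0.54],[0.22, 0.49, 0.84]]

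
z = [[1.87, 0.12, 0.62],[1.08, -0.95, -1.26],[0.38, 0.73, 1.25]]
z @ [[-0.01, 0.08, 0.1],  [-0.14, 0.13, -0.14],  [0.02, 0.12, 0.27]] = [[-0.02,0.24,0.34], [0.1,-0.19,-0.10], [-0.08,0.28,0.27]]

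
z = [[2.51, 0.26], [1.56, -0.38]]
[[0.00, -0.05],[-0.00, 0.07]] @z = [[-0.08, 0.02], [0.11, -0.03]]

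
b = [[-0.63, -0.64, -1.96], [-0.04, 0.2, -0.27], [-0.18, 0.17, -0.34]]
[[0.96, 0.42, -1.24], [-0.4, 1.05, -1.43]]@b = [[-0.4, -0.74, -1.57],[0.47, 0.22, 0.99]]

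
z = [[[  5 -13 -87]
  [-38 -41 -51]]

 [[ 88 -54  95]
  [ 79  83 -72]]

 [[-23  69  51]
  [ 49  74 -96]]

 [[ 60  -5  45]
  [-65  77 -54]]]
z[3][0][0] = 60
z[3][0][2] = 45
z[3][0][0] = 60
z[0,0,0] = 5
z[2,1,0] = 49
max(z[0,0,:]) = 5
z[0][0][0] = 5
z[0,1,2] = -51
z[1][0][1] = -54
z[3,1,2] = -54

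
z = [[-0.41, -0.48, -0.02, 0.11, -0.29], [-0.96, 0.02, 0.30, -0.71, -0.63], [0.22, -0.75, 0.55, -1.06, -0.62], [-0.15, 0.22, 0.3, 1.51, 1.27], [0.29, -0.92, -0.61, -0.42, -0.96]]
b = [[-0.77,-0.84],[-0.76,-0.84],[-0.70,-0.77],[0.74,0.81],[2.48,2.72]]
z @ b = [[0.06, 0.06], [-1.57, -1.73], [-2.31, -2.52], [4.01, 4.39], [-1.79, -1.95]]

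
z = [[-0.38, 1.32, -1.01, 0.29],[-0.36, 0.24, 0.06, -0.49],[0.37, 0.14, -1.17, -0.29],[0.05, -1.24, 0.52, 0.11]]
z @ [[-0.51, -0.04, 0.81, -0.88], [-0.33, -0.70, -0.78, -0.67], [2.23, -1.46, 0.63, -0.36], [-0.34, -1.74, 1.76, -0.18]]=[[-2.59, 0.06, -1.46, -0.24], [0.40, 0.61, -1.30, 0.22], [-2.75, 2.10, -1.06, 0.05], [1.51, -0.08, 1.53, 0.58]]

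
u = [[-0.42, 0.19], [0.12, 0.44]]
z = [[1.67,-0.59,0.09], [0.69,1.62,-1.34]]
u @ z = [[-0.57,  0.56,  -0.29], [0.5,  0.64,  -0.58]]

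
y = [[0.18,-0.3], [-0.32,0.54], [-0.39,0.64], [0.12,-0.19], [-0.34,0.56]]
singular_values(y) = [1.25, 0.01]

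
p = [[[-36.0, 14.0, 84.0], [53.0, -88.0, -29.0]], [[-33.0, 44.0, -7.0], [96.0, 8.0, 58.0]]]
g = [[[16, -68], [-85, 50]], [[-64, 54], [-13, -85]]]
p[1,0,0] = -33.0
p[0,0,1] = 14.0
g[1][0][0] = -64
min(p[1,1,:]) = 8.0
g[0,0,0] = 16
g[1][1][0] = -13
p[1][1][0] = 96.0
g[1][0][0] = -64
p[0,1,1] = -88.0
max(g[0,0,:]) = 16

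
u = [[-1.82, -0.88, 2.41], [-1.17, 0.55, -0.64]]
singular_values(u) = [3.15, 1.44]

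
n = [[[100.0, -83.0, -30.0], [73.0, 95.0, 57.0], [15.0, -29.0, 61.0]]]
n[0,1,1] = 95.0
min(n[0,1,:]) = 57.0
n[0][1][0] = 73.0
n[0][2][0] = 15.0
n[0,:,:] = [[100.0, -83.0, -30.0], [73.0, 95.0, 57.0], [15.0, -29.0, 61.0]]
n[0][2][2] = 61.0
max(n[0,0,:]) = 100.0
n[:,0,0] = [100.0]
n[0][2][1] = -29.0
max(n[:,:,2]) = 61.0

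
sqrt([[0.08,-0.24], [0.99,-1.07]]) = [[0.00+0.23j, 0.00+0.18j], [0.00-0.74j, 1.1j]]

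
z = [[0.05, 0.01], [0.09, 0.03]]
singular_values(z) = [0.11, 0.01]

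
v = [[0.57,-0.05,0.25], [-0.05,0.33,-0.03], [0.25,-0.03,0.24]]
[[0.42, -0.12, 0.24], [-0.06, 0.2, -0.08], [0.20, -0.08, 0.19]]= v @ [[0.67, -0.08, 0.12],[-0.08, 0.58, -0.17],[0.12, -0.17, 0.65]]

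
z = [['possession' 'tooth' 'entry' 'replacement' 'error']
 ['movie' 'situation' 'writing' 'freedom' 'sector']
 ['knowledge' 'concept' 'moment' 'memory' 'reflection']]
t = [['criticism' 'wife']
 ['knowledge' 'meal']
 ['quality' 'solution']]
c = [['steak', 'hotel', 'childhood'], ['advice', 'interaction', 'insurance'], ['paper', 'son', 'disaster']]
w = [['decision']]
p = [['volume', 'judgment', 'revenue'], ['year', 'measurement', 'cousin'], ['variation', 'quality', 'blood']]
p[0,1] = 'judgment'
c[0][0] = 'steak'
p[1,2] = 'cousin'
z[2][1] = 'concept'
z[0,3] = 'replacement'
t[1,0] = 'knowledge'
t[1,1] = 'meal'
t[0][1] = 'wife'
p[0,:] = ['volume', 'judgment', 'revenue']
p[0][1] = 'judgment'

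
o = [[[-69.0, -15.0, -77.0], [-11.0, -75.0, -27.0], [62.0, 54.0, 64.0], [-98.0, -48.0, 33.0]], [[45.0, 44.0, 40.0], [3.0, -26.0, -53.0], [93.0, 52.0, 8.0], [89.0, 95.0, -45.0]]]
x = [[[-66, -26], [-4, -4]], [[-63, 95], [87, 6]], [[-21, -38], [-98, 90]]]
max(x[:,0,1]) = 95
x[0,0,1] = -26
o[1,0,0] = 45.0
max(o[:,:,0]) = 93.0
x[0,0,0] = -66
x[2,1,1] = 90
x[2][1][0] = -98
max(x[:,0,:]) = 95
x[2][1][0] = -98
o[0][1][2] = -27.0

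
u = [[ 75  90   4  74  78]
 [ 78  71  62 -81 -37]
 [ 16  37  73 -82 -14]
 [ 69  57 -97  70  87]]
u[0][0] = 75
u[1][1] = 71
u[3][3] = 70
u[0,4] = 78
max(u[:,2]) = 73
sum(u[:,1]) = 255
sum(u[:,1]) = 255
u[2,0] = 16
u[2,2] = 73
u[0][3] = 74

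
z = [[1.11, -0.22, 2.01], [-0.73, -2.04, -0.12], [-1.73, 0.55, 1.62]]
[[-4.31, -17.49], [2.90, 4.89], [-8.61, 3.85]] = z @ [[1.47, -6.75], [-1.76, 0.31], [-3.15, -4.94]]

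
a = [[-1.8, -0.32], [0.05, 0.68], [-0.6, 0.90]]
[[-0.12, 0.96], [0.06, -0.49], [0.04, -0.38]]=a @ [[0.05, -0.41], [0.08, -0.69]]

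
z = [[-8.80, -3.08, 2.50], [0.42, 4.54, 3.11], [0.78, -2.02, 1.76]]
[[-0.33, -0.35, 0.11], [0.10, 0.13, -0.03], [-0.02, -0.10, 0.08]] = z @ [[0.03, 0.02, -0.0], [0.02, 0.04, -0.02], [-0.0, -0.02, 0.02]]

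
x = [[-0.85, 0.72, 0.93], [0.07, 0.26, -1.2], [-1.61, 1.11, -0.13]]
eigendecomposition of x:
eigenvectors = [[0.29-0.43j, 0.29+0.43j, 0.56+0.00j], [(0.18+0.43j), 0.18-0.43j, (0.83+0j)], [(0.72+0j), 0.72-0.00j, 0.03+0.00j]]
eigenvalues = [(-0.49+1.63j), (-0.49-1.63j), (0.26+0j)]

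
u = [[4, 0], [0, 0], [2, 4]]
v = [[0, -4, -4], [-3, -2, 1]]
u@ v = [[0, -16, -16], [0, 0, 0], [-12, -16, -4]]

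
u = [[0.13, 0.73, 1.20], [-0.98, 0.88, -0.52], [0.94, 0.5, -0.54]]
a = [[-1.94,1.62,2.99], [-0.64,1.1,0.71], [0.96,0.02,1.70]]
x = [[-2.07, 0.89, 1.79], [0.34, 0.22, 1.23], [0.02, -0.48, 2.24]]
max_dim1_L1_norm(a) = 6.55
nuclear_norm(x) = 5.76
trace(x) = 0.39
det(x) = -3.20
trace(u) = 0.47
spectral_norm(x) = 3.39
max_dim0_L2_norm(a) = 3.51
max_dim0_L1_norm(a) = 5.4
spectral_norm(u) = 1.45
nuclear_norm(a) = 6.52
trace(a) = 0.86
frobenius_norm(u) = 2.33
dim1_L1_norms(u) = [2.06, 2.38, 1.98]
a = x + u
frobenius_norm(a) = 4.61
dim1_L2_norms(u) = [1.41, 1.42, 1.19]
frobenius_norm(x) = 3.90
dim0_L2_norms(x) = [2.1, 1.03, 3.12]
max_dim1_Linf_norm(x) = 2.24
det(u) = -2.35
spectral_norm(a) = 4.23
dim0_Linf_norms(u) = [0.98, 0.88, 1.2]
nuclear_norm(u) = 4.01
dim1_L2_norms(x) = [2.88, 1.29, 2.29]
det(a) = -3.93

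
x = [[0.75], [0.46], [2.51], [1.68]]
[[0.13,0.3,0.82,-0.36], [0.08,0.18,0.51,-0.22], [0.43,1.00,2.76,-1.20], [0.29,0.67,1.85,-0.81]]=x @ [[0.17, 0.4, 1.10, -0.48]]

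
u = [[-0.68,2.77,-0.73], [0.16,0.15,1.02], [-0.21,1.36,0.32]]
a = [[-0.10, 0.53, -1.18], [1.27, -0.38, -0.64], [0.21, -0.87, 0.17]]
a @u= [[0.40,-1.8,0.24], [-0.79,2.59,-1.52], [-0.32,0.68,-0.99]]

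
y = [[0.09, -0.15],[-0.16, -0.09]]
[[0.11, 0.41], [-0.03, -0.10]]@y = [[-0.06, -0.05],[0.01, 0.01]]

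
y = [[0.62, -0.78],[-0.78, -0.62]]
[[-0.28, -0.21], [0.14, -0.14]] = y @ [[-0.28, -0.02],[0.13, 0.25]]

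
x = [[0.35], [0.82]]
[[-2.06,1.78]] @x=[[0.74]]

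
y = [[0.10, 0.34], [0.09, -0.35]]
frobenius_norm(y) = 0.51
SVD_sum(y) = [[0.00, 0.34], [-0.0, -0.35]] + [[0.10, -0.00],  [0.09, -0.00]]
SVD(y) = [[-0.70, 0.72], [0.72, 0.7]] @ diag([0.48798402168854565, 0.1344306310952718]) @ [[-0.01,-1.00], [1.00,-0.01]]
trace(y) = -0.25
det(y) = -0.07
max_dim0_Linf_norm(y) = 0.35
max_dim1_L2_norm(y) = 0.36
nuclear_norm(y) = 0.62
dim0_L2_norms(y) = [0.13, 0.49]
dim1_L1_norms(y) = [0.44, 0.44]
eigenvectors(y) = [[0.98, -0.55], [0.17, 0.83]]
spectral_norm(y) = 0.49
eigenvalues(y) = [0.16, -0.41]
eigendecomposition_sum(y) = [[0.14, 0.1], [0.03, 0.02]] + [[-0.04, 0.24], [0.06, -0.37]]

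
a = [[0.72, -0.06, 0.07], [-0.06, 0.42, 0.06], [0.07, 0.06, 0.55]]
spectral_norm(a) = 0.75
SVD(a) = [[-0.95, -0.22, 0.24], [0.12, 0.45, 0.88], [-0.30, 0.87, -0.4]] @ diag([0.7494387359180645, 0.5638590359593644, 0.3767022281225707]) @ [[-0.95, 0.12, -0.3], [-0.22, 0.45, 0.87], [0.24, 0.88, -0.4]]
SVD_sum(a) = [[0.67,-0.08,0.21],[-0.08,0.01,-0.03],[0.21,-0.03,0.07]] + [[0.03, -0.05, -0.11],[-0.05, 0.11, 0.22],[-0.11, 0.22, 0.42]] + [[0.02, 0.08, -0.04], [0.08, 0.29, -0.13], [-0.04, -0.13, 0.06]]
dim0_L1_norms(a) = [0.85, 0.54, 0.68]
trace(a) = 1.69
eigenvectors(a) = [[0.95,-0.24,-0.22],[-0.12,-0.88,0.45],[0.30,0.40,0.87]]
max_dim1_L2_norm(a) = 0.73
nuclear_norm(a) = 1.69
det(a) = 0.16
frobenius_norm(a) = 1.01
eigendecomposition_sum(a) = [[0.67, -0.08, 0.21], [-0.08, 0.01, -0.03], [0.21, -0.03, 0.07]] + [[0.02,0.08,-0.04], [0.08,0.29,-0.13], [-0.04,-0.13,0.06]] + [[0.03, -0.05, -0.11], [-0.05, 0.11, 0.22], [-0.11, 0.22, 0.42]]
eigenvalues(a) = [0.75, 0.38, 0.56]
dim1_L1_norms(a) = [0.85, 0.54, 0.68]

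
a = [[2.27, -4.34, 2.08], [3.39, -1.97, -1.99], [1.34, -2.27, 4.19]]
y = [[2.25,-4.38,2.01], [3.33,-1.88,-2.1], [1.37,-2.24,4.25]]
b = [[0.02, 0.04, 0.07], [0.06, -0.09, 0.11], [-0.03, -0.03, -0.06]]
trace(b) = -0.13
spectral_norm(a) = 7.14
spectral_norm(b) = 0.17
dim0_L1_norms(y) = [6.95, 8.5, 8.36]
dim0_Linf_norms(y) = [3.33, 4.38, 4.25]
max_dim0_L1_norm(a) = 8.58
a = b + y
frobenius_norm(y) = 8.50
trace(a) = 4.49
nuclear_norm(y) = 12.76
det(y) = 36.21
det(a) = 33.71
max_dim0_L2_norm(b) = 0.14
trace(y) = 4.62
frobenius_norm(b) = 0.19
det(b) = -0.00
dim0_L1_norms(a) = [7.0, 8.58, 8.26]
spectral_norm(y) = 7.10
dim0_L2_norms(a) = [4.29, 5.28, 5.08]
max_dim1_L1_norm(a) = 8.69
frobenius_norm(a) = 8.49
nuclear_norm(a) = 12.67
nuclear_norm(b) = 0.27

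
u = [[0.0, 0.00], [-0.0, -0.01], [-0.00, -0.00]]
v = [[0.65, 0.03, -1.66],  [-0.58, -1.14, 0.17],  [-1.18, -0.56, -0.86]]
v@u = [[0.0, -0.0],[0.00, 0.01],[0.00, 0.01]]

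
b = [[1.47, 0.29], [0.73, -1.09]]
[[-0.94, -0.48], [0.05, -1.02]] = b @ [[-0.56, -0.45], [-0.42, 0.63]]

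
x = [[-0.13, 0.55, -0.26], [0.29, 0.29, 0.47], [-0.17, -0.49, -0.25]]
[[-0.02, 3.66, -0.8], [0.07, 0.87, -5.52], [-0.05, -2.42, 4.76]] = x @ [[4.08, -1.89, -5.29], [-0.15, 5.91, -5.19], [-2.27, -0.62, -5.27]]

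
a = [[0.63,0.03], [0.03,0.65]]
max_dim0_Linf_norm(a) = 0.65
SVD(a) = [[0.58,0.81], [0.81,-0.58]] @ diag([0.6716227766016838, 0.6083772233983162]) @ [[0.58, 0.81],[0.81, -0.58]]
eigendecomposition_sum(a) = [[0.40, -0.29], [-0.29, 0.21]] + [[0.23, 0.32], [0.32, 0.44]]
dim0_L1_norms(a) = [0.66, 0.68]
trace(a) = 1.28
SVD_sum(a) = [[0.23,0.32], [0.32,0.44]] + [[0.4,-0.29], [-0.29,0.21]]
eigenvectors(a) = [[-0.81, -0.58],[0.58, -0.81]]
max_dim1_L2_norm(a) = 0.65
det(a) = 0.41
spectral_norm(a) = 0.67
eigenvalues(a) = [0.61, 0.67]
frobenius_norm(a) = 0.91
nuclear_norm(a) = 1.28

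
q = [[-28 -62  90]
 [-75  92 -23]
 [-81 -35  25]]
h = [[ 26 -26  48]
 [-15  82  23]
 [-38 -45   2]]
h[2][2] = 2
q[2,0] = -81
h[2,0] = -38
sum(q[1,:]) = -6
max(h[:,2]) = 48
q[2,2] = 25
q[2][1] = -35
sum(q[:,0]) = -184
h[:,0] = [26, -15, -38]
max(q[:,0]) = -28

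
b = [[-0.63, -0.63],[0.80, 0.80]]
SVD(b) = [[-0.62, 0.79],[0.79, 0.62]] @ diag([1.4400694427700356, 1.112718186336069e-16]) @ [[0.71, 0.71],[0.71, -0.71]]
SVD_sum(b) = [[-0.63, -0.63], [0.80, 0.8]] + [[0.0,-0.00], [0.00,-0.0]]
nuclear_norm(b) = 1.44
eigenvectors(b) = [[-0.71,  0.62], [0.71,  -0.79]]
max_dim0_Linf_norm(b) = 0.8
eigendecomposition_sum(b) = [[-0.00,-0.0], [0.0,0.00]] + [[-0.63, -0.63], [0.8, 0.80]]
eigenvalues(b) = [-0.0, 0.17]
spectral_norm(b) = 1.44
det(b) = -0.00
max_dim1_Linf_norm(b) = 0.8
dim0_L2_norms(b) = [1.02, 1.02]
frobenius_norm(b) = 1.44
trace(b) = 0.17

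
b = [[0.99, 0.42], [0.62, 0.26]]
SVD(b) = [[-0.85, -0.53], [-0.53, 0.85]] @ diag([1.2682643276168557, 0.002365437499639479]) @ [[-0.92, -0.39], [0.39, -0.92]]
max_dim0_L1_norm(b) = 1.61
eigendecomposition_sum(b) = [[0.99, 0.42], [0.62, 0.26]] + [[-0.00,0.0], [0.00,-0.00]]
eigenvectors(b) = [[0.85, -0.39], [0.53, 0.92]]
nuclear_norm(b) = 1.27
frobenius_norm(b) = 1.27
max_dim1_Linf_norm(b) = 0.99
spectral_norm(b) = 1.27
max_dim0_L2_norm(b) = 1.17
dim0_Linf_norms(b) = [0.99, 0.42]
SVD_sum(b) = [[0.99,  0.42],[0.62,  0.26]] + [[-0.00, 0.00], [0.0, -0.00]]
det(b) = -0.00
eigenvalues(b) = [1.25, -0.0]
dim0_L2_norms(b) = [1.17, 0.49]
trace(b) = 1.25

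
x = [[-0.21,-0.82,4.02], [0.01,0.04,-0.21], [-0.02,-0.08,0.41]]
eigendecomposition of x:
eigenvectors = [[-0.99,1.00,-0.93],[0.05,-0.01,0.35],[-0.11,0.04,0.02]]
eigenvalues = [0.26, -0.02, -0.0]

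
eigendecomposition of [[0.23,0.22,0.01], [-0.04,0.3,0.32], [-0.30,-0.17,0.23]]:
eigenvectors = [[0.64+0.00j, (-0.18+0.4j), -0.18-0.40j],  [-0.56+0.00j, -0.66+0.00j, (-0.66-0j)],  [0.53+0.00j, -0.14-0.59j, (-0.14+0.59j)]]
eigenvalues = [(0.05+0j), (0.36+0.31j), (0.36-0.31j)]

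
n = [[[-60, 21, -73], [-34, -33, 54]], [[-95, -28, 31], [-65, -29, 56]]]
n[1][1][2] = 56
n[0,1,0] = -34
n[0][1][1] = -33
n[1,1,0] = -65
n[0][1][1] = -33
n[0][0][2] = -73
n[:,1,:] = [[-34, -33, 54], [-65, -29, 56]]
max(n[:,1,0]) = -34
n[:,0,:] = [[-60, 21, -73], [-95, -28, 31]]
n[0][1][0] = -34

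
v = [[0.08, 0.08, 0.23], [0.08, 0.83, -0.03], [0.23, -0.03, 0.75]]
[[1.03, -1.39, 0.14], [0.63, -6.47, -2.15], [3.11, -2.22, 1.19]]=v @ [[4.70, -1.2, 0.2], [0.4, -7.78, -2.56], [2.72, -2.90, 1.42]]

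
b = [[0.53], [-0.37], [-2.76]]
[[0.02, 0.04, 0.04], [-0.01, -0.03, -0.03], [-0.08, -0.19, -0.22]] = b@[[0.03, 0.07, 0.08]]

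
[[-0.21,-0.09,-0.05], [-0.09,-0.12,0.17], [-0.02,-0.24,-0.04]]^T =[[-0.21, -0.09, -0.02], [-0.09, -0.12, -0.24], [-0.05, 0.17, -0.04]]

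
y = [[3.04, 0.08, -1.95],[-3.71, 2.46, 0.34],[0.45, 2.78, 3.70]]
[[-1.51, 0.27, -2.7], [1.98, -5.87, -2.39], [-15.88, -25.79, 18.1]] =y@[[-2.08, -1.84, 1.64], [-1.98, -4.72, 0.95], [-2.55, -3.2, 3.98]]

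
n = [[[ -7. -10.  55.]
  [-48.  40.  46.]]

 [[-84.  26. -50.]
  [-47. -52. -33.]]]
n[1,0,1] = 26.0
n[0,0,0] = -7.0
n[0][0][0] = -7.0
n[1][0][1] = 26.0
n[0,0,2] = 55.0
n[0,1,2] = 46.0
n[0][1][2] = 46.0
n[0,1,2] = 46.0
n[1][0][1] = 26.0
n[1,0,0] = -84.0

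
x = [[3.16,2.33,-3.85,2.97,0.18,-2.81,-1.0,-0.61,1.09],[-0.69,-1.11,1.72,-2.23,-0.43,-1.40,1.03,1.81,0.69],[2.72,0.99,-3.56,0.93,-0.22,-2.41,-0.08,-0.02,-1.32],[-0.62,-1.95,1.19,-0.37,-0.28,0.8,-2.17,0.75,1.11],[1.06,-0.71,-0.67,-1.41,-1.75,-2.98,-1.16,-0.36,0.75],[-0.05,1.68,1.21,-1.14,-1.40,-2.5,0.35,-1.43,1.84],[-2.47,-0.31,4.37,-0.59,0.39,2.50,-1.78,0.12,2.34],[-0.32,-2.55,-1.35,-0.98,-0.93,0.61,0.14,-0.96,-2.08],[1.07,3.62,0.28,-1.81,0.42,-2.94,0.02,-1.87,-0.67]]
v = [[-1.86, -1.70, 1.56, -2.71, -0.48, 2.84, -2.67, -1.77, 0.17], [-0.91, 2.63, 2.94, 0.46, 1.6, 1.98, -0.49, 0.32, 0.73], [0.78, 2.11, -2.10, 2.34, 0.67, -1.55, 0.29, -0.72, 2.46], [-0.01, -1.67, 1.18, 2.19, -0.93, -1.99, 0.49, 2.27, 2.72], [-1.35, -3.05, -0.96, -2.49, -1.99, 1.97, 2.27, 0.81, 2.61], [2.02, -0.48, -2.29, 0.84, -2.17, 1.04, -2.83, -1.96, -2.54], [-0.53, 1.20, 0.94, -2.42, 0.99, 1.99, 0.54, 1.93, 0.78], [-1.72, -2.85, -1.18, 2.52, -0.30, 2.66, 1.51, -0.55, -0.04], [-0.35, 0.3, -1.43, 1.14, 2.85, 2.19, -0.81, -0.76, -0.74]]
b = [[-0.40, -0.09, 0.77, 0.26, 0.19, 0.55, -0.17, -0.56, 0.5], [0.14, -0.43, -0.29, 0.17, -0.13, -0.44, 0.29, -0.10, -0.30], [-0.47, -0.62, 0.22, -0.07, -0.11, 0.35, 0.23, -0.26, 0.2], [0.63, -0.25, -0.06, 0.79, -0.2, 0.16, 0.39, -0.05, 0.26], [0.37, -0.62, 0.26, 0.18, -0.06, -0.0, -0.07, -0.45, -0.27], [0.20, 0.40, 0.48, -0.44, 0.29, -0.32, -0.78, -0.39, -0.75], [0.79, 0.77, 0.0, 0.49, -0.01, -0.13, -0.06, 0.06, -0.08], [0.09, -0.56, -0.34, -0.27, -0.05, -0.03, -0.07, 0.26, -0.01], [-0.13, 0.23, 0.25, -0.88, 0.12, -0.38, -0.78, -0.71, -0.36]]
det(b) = -0.00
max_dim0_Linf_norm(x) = 4.37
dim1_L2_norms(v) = [5.89, 4.89, 4.94, 5.16, 6.22, 5.86, 4.25, 5.35, 4.27]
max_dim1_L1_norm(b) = 4.05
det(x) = -0.35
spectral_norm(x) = 11.03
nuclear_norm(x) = 33.46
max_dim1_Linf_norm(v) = 3.05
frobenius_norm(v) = 15.74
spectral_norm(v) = 8.26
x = b @ v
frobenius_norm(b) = 3.50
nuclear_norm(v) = 40.81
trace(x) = -9.54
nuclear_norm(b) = 7.85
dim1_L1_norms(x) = [18.0, 11.11, 12.25, 9.24, 10.85, 11.6, 14.87, 9.92, 12.7]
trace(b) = -0.36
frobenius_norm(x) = 15.26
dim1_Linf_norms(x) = [3.85, 2.23, 3.56, 2.17, 2.98, 2.5, 4.37, 2.55, 3.62]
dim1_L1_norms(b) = [3.49, 2.29, 2.53, 2.79, 2.28, 4.05, 2.39, 1.68, 3.84]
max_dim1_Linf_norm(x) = 4.37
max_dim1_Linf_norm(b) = 0.88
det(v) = 50993.30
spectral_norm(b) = 2.23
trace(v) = -0.84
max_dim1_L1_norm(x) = 18.0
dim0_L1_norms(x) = [12.16, 15.25, 18.2, 12.43, 6.0, 18.95, 7.73, 7.93, 11.89]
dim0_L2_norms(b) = [1.27, 1.46, 1.1, 1.43, 0.46, 0.95, 1.24, 1.15, 1.1]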